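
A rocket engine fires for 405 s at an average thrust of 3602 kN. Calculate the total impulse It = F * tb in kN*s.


It = 3602 * 405 = 1458810 kN*s

1458810 kN*s


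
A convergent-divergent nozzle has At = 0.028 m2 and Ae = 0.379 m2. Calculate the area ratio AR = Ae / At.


AR = 0.379 / 0.028 = 13.5

13.5


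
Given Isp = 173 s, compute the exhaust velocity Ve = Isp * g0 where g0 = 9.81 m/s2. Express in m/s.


Ve = Isp * g0 = 173 * 9.81 = 1697.1 m/s

1697.1 m/s


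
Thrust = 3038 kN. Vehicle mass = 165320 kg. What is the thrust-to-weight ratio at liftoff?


TWR = 3038000 / (165320 * 9.81) = 1.87

1.87


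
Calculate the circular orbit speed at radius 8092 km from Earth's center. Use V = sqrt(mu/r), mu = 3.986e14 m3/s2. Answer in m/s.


V = sqrt(3.986e14 / 8092000) = 7018 m/s

7018 m/s


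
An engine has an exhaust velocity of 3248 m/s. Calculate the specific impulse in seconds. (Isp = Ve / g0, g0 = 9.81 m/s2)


Isp = Ve / g0 = 3248 / 9.81 = 331.1 s

331.1 s


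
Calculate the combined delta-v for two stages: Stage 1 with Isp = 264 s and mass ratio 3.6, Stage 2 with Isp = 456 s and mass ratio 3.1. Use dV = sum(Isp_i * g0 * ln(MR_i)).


dV1 = 264 * 9.81 * ln(3.6) = 3317.4 m/s
dV2 = 456 * 9.81 * ln(3.1) = 5061.2 m/s
Total dV = 3317.4 + 5061.2 = 8378.6 m/s ~ 8379 m/s

8379 m/s


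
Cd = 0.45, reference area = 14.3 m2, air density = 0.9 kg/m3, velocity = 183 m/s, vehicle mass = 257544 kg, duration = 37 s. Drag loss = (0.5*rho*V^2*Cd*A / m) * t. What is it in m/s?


D = 0.5 * 0.9 * 183^2 * 0.45 * 14.3 = 96975.77 N
a = 96975.77 / 257544 = 0.3765 m/s2
dV = 0.3765 * 37 = 13.9 m/s

13.9 m/s


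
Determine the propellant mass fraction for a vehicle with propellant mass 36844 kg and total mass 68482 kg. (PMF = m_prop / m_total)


PMF = 36844 / 68482 = 0.538

0.538


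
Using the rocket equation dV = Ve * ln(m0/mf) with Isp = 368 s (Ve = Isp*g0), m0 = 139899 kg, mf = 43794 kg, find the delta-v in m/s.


Ve = 368 * 9.81 = 3610.08 m/s
dV = 3610.08 * ln(139899/43794) = 4193 m/s

4193 m/s


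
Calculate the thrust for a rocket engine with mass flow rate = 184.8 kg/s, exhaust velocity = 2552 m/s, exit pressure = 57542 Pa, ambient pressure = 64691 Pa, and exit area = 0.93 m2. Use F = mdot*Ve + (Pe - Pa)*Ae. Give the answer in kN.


F = 184.8 * 2552 + (57542 - 64691) * 0.93 = 464961.0 N = 465.0 kN

465.0 kN


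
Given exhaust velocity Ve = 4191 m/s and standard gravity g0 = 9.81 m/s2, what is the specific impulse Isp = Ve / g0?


Isp = Ve / g0 = 4191 / 9.81 = 427.2 s

427.2 s


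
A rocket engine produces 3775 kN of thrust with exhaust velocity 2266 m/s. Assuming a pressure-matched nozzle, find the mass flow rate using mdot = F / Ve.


mdot = F / Ve = 3775000 / 2266 = 1665.9 kg/s

1665.9 kg/s


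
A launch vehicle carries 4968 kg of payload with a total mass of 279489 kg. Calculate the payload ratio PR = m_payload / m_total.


PR = 4968 / 279489 = 0.0178

0.0178


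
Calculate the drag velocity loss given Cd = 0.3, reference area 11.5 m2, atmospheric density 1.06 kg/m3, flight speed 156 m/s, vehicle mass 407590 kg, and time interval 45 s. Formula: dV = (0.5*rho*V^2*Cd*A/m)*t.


D = 0.5 * 1.06 * 156^2 * 0.3 * 11.5 = 44498.38 N
a = 44498.38 / 407590 = 0.1092 m/s2
dV = 0.1092 * 45 = 4.9 m/s

4.9 m/s


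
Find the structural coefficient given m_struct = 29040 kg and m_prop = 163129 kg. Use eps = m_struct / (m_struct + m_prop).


eps = 29040 / (29040 + 163129) = 0.1511

0.1511


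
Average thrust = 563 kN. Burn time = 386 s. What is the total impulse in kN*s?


It = 563 * 386 = 217318 kN*s

217318 kN*s


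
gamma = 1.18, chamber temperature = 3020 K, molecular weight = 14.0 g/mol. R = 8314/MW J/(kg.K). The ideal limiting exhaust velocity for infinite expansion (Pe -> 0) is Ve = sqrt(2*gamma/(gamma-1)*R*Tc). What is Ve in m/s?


R = 8314 / 14.0 = 593.86 J/(kg.K)
Ve = sqrt(2 * 1.18 / (1.18 - 1) * 593.86 * 3020) = 4849 m/s

4849 m/s


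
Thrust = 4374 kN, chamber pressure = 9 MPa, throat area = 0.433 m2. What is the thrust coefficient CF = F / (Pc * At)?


CF = 4374000 / (9e6 * 0.433) = 1.12

1.12


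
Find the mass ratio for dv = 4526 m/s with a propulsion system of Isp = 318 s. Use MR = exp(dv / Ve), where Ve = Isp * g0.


Ve = 318 * 9.81 = 3119.58 m/s
MR = exp(4526 / 3119.58) = 4.267

4.267


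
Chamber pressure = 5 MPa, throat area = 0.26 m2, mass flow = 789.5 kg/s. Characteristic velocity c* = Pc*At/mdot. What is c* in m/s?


c* = 5e6 * 0.26 / 789.5 = 1647 m/s

1647 m/s


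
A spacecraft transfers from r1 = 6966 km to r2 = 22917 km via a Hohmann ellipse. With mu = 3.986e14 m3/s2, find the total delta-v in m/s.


V1 = sqrt(mu/r1) = 7564.44 m/s
dV1 = V1*(sqrt(2*r2/(r1+r2)) - 1) = 1803.81 m/s
V2 = sqrt(mu/r2) = 4170.52 m/s
dV2 = V2*(1 - sqrt(2*r1/(r1+r2))) = 1322.88 m/s
Total dV = 3127 m/s

3127 m/s


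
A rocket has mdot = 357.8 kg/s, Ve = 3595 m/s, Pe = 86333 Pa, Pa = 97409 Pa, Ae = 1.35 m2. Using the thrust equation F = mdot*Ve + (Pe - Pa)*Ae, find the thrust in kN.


F = 357.8 * 3595 + (86333 - 97409) * 1.35 = 1.2713e+06 N = 1271.3 kN

1271.3 kN


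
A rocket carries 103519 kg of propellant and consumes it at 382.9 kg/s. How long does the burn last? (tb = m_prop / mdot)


tb = 103519 / 382.9 = 270.4 s

270.4 s


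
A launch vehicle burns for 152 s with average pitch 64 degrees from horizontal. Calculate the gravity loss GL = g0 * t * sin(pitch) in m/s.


GL = 9.81 * 152 * sin(64 deg) = 1340 m/s

1340 m/s


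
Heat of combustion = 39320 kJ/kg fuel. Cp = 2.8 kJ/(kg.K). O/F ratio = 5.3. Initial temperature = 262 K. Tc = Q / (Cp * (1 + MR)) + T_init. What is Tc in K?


Tc = 39320 / (2.8 * (1 + 5.3)) + 262 = 2491 K

2491 K


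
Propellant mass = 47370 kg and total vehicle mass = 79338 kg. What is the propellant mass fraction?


PMF = 47370 / 79338 = 0.597

0.597


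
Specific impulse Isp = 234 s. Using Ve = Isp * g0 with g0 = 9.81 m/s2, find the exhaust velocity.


Ve = Isp * g0 = 234 * 9.81 = 2295.5 m/s

2295.5 m/s


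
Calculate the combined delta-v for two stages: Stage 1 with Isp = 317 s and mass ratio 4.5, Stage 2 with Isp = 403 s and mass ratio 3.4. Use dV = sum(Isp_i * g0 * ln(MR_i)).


dV1 = 317 * 9.81 * ln(4.5) = 4677.3 m/s
dV2 = 403 * 9.81 * ln(3.4) = 4838.1 m/s
Total dV = 4677.3 + 4838.1 = 9515.4 m/s ~ 9515 m/s

9515 m/s


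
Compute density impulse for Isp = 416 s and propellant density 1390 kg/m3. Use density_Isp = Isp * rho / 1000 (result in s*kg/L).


rho*Isp = 416 * 1390 / 1000 = 578 s*kg/L

578 s*kg/L


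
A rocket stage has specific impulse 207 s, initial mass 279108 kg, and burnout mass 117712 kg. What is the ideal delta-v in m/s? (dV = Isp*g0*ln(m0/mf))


Ve = 207 * 9.81 = 2030.67 m/s
dV = 2030.67 * ln(279108/117712) = 1753 m/s

1753 m/s


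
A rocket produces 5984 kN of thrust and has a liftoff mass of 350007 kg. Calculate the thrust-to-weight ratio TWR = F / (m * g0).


TWR = 5984000 / (350007 * 9.81) = 1.74

1.74


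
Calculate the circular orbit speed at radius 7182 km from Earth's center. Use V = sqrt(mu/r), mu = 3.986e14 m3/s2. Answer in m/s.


V = sqrt(3.986e14 / 7182000) = 7450 m/s

7450 m/s


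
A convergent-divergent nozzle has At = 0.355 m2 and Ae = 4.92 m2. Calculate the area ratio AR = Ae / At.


AR = 4.92 / 0.355 = 13.9

13.9


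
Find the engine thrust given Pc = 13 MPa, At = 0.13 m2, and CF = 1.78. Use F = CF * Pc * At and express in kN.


F = 1.78 * 13e6 * 0.13 = 3.0082e+06 N = 3008.2 kN

3008.2 kN


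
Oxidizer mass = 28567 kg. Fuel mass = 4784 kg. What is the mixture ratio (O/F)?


MR = 28567 / 4784 = 5.97

5.97


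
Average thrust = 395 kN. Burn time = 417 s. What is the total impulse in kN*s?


It = 395 * 417 = 164715 kN*s

164715 kN*s


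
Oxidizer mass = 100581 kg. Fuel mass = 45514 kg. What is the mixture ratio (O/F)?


MR = 100581 / 45514 = 2.21

2.21


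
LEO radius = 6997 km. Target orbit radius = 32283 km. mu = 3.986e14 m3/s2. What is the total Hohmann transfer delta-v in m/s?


V1 = sqrt(mu/r1) = 7547.67 m/s
dV1 = V1*(sqrt(2*r2/(r1+r2)) - 1) = 2129.07 m/s
V2 = sqrt(mu/r2) = 3513.84 m/s
dV2 = V2*(1 - sqrt(2*r1/(r1+r2))) = 1416.51 m/s
Total dV = 3546 m/s

3546 m/s


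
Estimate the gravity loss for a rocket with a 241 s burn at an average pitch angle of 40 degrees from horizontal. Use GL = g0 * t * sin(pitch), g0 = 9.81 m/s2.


GL = 9.81 * 241 * sin(40 deg) = 1520 m/s

1520 m/s


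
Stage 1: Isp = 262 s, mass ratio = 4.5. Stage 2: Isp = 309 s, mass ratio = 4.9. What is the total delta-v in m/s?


dV1 = 262 * 9.81 * ln(4.5) = 3865.8 m/s
dV2 = 309 * 9.81 * ln(4.9) = 4817.4 m/s
Total dV = 3865.8 + 4817.4 = 8683.2 m/s ~ 8683 m/s

8683 m/s


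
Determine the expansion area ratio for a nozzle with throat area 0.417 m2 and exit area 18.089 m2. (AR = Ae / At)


AR = 18.089 / 0.417 = 43.4

43.4


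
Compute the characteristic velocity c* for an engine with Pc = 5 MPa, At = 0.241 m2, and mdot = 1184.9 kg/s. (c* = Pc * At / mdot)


c* = 5e6 * 0.241 / 1184.9 = 1017 m/s

1017 m/s


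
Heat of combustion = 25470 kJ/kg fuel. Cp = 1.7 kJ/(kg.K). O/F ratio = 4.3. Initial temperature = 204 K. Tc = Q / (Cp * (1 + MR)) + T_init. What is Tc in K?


Tc = 25470 / (1.7 * (1 + 4.3)) + 204 = 3031 K

3031 K


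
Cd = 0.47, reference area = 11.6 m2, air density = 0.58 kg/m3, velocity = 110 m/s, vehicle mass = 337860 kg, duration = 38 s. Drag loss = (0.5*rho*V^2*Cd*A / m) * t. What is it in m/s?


D = 0.5 * 0.58 * 110^2 * 0.47 * 11.6 = 19131.07 N
a = 19131.07 / 337860 = 0.0566 m/s2
dV = 0.0566 * 38 = 2.2 m/s

2.2 m/s


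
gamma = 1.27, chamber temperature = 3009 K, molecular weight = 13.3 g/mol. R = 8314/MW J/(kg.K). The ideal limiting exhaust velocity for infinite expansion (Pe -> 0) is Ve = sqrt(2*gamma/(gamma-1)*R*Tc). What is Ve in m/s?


R = 8314 / 13.3 = 625.11 J/(kg.K)
Ve = sqrt(2 * 1.27 / (1.27 - 1) * 625.11 * 3009) = 4207 m/s

4207 m/s


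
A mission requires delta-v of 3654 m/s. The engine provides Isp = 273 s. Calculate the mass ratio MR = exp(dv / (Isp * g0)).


Ve = 273 * 9.81 = 2678.13 m/s
MR = exp(3654 / 2678.13) = 3.913

3.913


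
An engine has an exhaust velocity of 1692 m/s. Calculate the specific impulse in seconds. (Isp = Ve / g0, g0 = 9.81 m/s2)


Isp = Ve / g0 = 1692 / 9.81 = 172.5 s

172.5 s


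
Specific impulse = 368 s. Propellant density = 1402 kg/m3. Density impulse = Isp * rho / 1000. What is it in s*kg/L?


rho*Isp = 368 * 1402 / 1000 = 516 s*kg/L

516 s*kg/L


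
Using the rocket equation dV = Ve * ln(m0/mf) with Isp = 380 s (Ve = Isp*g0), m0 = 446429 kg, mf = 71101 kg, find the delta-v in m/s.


Ve = 380 * 9.81 = 3727.8 m/s
dV = 3727.8 * ln(446429/71101) = 6849 m/s

6849 m/s


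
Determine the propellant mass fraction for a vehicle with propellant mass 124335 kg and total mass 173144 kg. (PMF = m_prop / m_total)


PMF = 124335 / 173144 = 0.718

0.718


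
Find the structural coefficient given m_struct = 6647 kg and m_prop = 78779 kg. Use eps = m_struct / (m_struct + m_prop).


eps = 6647 / (6647 + 78779) = 0.0778

0.0778


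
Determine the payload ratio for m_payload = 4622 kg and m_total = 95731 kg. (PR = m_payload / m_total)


PR = 4622 / 95731 = 0.0483

0.0483


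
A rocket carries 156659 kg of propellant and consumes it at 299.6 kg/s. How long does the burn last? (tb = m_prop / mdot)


tb = 156659 / 299.6 = 522.9 s

522.9 s


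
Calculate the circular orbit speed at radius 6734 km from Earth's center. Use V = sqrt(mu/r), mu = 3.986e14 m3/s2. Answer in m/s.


V = sqrt(3.986e14 / 6734000) = 7694 m/s

7694 m/s


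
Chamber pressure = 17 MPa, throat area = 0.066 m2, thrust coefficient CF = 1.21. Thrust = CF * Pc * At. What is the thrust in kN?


F = 1.21 * 17e6 * 0.066 = 1.3576e+06 N = 1357.6 kN

1357.6 kN


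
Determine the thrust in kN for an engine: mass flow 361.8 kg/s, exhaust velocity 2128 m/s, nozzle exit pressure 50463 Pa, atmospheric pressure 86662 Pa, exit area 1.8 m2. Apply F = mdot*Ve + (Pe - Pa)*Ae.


F = 361.8 * 2128 + (50463 - 86662) * 1.8 = 704752.0 N = 704.8 kN

704.8 kN


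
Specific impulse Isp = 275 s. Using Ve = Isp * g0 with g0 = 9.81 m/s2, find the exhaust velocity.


Ve = Isp * g0 = 275 * 9.81 = 2697.8 m/s

2697.8 m/s


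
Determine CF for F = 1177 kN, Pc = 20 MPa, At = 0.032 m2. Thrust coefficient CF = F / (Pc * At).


CF = 1177000 / (20e6 * 0.032) = 1.84

1.84


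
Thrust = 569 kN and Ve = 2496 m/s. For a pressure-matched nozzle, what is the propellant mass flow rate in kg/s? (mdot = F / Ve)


mdot = F / Ve = 569000 / 2496 = 228.0 kg/s

228.0 kg/s


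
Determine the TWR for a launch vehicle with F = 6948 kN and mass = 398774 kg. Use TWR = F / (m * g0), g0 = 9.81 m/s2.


TWR = 6948000 / (398774 * 9.81) = 1.78

1.78


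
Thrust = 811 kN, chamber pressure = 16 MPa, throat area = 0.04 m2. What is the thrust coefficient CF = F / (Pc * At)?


CF = 811000 / (16e6 * 0.04) = 1.27

1.27


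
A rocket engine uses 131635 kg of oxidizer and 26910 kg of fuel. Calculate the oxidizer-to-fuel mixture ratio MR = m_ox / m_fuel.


MR = 131635 / 26910 = 4.89

4.89


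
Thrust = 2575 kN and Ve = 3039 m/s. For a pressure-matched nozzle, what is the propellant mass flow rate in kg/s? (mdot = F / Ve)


mdot = F / Ve = 2575000 / 3039 = 847.3 kg/s

847.3 kg/s


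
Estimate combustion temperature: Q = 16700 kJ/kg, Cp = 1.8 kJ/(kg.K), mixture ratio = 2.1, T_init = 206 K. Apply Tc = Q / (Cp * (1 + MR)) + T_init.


Tc = 16700 / (1.8 * (1 + 2.1)) + 206 = 3199 K

3199 K


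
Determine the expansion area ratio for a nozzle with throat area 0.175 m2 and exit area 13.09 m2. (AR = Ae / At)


AR = 13.09 / 0.175 = 74.8

74.8


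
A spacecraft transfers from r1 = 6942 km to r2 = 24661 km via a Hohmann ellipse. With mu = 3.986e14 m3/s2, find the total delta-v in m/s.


V1 = sqrt(mu/r1) = 7577.51 m/s
dV1 = V1*(sqrt(2*r2/(r1+r2)) - 1) = 1888.84 m/s
V2 = sqrt(mu/r2) = 4020.34 m/s
dV2 = V2*(1 - sqrt(2*r1/(r1+r2))) = 1355.59 m/s
Total dV = 3244 m/s

3244 m/s


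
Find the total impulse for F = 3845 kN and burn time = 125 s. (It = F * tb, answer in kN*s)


It = 3845 * 125 = 480625 kN*s

480625 kN*s


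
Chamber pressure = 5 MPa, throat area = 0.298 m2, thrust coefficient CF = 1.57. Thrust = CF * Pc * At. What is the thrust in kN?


F = 1.57 * 5e6 * 0.298 = 2.3393e+06 N = 2339.3 kN

2339.3 kN


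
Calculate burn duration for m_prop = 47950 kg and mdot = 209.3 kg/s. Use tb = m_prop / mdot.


tb = 47950 / 209.3 = 229.1 s

229.1 s


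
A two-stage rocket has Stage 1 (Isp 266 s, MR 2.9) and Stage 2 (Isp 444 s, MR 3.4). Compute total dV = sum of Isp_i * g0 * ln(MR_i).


dV1 = 266 * 9.81 * ln(2.9) = 2778.3 m/s
dV2 = 444 * 9.81 * ln(3.4) = 5330.3 m/s
Total dV = 2778.3 + 5330.3 = 8108.6 m/s ~ 8109 m/s

8109 m/s


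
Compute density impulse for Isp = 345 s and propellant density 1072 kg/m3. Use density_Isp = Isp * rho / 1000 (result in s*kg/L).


rho*Isp = 345 * 1072 / 1000 = 370 s*kg/L

370 s*kg/L


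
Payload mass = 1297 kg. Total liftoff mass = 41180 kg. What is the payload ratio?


PR = 1297 / 41180 = 0.0315

0.0315


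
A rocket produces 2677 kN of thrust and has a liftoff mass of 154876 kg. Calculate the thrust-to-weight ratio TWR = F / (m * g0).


TWR = 2677000 / (154876 * 9.81) = 1.76

1.76


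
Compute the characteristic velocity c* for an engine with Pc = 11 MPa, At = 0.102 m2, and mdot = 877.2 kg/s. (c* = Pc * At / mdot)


c* = 11e6 * 0.102 / 877.2 = 1279 m/s

1279 m/s


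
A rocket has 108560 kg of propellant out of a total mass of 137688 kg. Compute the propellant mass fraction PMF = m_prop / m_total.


PMF = 108560 / 137688 = 0.788

0.788


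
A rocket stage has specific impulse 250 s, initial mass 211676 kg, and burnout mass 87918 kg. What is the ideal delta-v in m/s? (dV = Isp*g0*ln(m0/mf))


Ve = 250 * 9.81 = 2452.5 m/s
dV = 2452.5 * ln(211676/87918) = 2155 m/s

2155 m/s


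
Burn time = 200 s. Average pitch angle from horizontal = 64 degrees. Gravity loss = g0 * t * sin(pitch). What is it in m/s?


GL = 9.81 * 200 * sin(64 deg) = 1763 m/s

1763 m/s


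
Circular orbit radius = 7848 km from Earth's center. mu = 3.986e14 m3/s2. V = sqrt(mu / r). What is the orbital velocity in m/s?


V = sqrt(3.986e14 / 7848000) = 7127 m/s

7127 m/s


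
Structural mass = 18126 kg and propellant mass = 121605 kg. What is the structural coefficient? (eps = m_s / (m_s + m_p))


eps = 18126 / (18126 + 121605) = 0.1297

0.1297


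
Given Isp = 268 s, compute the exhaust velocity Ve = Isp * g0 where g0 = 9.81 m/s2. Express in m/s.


Ve = Isp * g0 = 268 * 9.81 = 2629.1 m/s

2629.1 m/s


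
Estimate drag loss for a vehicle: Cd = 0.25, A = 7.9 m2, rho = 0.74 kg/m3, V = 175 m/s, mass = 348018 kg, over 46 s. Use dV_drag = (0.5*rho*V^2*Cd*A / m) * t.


D = 0.5 * 0.74 * 175^2 * 0.25 * 7.9 = 22379.22 N
a = 22379.22 / 348018 = 0.0643 m/s2
dV = 0.0643 * 46 = 3.0 m/s

3.0 m/s


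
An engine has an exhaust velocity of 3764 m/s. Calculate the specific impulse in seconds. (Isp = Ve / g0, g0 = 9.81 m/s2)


Isp = Ve / g0 = 3764 / 9.81 = 383.7 s

383.7 s


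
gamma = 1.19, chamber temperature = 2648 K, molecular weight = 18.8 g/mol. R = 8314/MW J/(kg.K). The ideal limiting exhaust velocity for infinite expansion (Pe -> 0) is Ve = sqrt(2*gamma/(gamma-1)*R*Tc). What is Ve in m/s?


R = 8314 / 18.8 = 442.23 J/(kg.K)
Ve = sqrt(2 * 1.19 / (1.19 - 1) * 442.23 * 2648) = 3830 m/s

3830 m/s


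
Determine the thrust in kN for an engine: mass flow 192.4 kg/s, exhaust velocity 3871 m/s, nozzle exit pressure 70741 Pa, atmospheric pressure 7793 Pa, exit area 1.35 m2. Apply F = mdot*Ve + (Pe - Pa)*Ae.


F = 192.4 * 3871 + (70741 - 7793) * 1.35 = 829760.0 N = 829.8 kN

829.8 kN


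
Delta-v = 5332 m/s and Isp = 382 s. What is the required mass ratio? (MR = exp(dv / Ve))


Ve = 382 * 9.81 = 3747.42 m/s
MR = exp(5332 / 3747.42) = 4.149

4.149


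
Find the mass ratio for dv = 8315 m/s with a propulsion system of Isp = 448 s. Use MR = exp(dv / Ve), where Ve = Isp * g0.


Ve = 448 * 9.81 = 4394.88 m/s
MR = exp(8315 / 4394.88) = 6.632

6.632


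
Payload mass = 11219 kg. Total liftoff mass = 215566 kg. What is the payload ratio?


PR = 11219 / 215566 = 0.052

0.052


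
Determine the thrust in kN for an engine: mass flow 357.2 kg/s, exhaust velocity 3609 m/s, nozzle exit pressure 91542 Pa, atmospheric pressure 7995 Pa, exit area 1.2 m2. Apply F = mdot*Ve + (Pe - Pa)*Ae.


F = 357.2 * 3609 + (91542 - 7995) * 1.2 = 1.3894e+06 N = 1389.4 kN

1389.4 kN


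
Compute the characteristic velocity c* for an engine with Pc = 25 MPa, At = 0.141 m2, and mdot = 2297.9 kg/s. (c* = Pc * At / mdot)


c* = 25e6 * 0.141 / 2297.9 = 1534 m/s

1534 m/s


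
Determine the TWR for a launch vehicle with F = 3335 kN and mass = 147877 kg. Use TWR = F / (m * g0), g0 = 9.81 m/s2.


TWR = 3335000 / (147877 * 9.81) = 2.3

2.3


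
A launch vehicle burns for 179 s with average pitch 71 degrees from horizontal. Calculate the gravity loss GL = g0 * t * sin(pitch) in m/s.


GL = 9.81 * 179 * sin(71 deg) = 1660 m/s

1660 m/s


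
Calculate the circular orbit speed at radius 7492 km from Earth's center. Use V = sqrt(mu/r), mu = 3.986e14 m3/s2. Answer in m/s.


V = sqrt(3.986e14 / 7492000) = 7294 m/s

7294 m/s


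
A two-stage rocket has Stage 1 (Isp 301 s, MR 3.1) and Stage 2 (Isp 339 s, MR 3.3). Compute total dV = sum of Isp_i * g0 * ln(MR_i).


dV1 = 301 * 9.81 * ln(3.1) = 3340.8 m/s
dV2 = 339 * 9.81 * ln(3.3) = 3970.5 m/s
Total dV = 3340.8 + 3970.5 = 7311.3 m/s ~ 7311 m/s

7311 m/s


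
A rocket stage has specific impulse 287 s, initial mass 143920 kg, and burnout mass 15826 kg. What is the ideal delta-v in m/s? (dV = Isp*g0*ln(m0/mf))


Ve = 287 * 9.81 = 2815.47 m/s
dV = 2815.47 * ln(143920/15826) = 6215 m/s

6215 m/s


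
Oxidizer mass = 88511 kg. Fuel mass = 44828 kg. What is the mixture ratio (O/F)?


MR = 88511 / 44828 = 1.97

1.97


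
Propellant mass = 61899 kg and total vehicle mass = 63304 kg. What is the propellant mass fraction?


PMF = 61899 / 63304 = 0.978

0.978


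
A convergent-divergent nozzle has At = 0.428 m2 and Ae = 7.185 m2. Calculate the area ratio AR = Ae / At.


AR = 7.185 / 0.428 = 16.8

16.8


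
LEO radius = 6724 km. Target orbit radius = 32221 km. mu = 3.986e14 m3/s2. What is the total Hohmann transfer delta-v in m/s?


V1 = sqrt(mu/r1) = 7699.36 m/s
dV1 = V1*(sqrt(2*r2/(r1+r2)) - 1) = 2204.7 m/s
V2 = sqrt(mu/r2) = 3517.22 m/s
dV2 = V2*(1 - sqrt(2*r1/(r1+r2))) = 1450.4 m/s
Total dV = 3655 m/s

3655 m/s


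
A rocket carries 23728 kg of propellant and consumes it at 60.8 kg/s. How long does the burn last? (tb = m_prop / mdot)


tb = 23728 / 60.8 = 390.3 s

390.3 s


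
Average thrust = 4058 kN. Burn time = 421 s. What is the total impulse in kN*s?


It = 4058 * 421 = 1708418 kN*s

1708418 kN*s


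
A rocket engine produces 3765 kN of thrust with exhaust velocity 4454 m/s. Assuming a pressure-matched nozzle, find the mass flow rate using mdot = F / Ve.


mdot = F / Ve = 3765000 / 4454 = 845.3 kg/s

845.3 kg/s


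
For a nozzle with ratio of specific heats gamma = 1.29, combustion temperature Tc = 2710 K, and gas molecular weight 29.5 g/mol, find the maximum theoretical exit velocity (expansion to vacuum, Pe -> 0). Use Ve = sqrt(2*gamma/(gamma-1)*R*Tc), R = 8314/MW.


R = 8314 / 29.5 = 281.83 J/(kg.K)
Ve = sqrt(2 * 1.29 / (1.29 - 1) * 281.83 * 2710) = 2607 m/s

2607 m/s


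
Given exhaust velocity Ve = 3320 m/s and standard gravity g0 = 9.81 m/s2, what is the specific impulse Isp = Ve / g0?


Isp = Ve / g0 = 3320 / 9.81 = 338.4 s

338.4 s


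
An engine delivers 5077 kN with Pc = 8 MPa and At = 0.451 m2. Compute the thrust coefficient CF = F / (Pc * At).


CF = 5077000 / (8e6 * 0.451) = 1.41

1.41


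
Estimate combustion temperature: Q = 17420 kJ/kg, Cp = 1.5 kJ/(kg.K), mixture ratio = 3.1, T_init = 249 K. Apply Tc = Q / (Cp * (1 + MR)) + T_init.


Tc = 17420 / (1.5 * (1 + 3.1)) + 249 = 3082 K

3082 K


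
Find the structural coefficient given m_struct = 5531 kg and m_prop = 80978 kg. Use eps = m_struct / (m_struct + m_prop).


eps = 5531 / (5531 + 80978) = 0.0639

0.0639


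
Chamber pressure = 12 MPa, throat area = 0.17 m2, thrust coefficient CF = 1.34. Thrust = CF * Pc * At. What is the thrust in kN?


F = 1.34 * 12e6 * 0.17 = 2.7336e+06 N = 2733.6 kN

2733.6 kN


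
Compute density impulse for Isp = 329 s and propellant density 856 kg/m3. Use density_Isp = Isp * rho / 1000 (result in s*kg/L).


rho*Isp = 329 * 856 / 1000 = 282 s*kg/L

282 s*kg/L


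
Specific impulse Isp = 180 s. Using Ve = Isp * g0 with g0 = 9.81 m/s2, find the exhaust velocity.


Ve = Isp * g0 = 180 * 9.81 = 1765.8 m/s

1765.8 m/s


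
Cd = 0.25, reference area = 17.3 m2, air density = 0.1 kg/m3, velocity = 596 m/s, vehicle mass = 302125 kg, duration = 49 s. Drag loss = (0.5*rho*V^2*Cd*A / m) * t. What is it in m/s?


D = 0.5 * 0.1 * 596^2 * 0.25 * 17.3 = 76815.46 N
a = 76815.46 / 302125 = 0.2543 m/s2
dV = 0.2543 * 49 = 12.5 m/s

12.5 m/s


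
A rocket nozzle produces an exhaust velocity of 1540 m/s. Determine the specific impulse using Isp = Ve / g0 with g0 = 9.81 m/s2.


Isp = Ve / g0 = 1540 / 9.81 = 157.0 s

157.0 s


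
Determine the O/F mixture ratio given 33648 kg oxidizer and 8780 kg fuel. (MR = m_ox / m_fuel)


MR = 33648 / 8780 = 3.83

3.83


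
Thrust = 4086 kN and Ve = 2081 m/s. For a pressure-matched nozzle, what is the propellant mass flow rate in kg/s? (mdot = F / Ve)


mdot = F / Ve = 4086000 / 2081 = 1963.5 kg/s

1963.5 kg/s


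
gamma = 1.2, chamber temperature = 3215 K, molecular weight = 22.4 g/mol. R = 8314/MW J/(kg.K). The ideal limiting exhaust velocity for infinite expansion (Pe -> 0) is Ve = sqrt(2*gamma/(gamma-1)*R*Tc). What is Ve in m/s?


R = 8314 / 22.4 = 371.16 J/(kg.K)
Ve = sqrt(2 * 1.2 / (1.2 - 1) * 371.16 * 3215) = 3784 m/s

3784 m/s


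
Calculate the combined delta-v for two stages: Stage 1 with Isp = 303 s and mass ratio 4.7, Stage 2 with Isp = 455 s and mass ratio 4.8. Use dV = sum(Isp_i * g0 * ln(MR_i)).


dV1 = 303 * 9.81 * ln(4.7) = 4600.0 m/s
dV2 = 455 * 9.81 * ln(4.8) = 7001.6 m/s
Total dV = 4600.0 + 7001.6 = 11601.6 m/s ~ 11602 m/s

11602 m/s


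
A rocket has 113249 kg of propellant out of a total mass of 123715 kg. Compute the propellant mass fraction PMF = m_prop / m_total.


PMF = 113249 / 123715 = 0.915

0.915


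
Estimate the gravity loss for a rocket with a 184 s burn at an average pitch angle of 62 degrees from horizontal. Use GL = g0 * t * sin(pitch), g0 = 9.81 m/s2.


GL = 9.81 * 184 * sin(62 deg) = 1594 m/s

1594 m/s


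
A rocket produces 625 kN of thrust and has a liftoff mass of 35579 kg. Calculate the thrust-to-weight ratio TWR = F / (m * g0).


TWR = 625000 / (35579 * 9.81) = 1.79

1.79


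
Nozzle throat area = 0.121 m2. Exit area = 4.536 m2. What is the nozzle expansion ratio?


AR = 4.536 / 0.121 = 37.5

37.5


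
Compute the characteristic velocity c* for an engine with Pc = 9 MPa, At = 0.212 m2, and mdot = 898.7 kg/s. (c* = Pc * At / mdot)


c* = 9e6 * 0.212 / 898.7 = 2123 m/s

2123 m/s


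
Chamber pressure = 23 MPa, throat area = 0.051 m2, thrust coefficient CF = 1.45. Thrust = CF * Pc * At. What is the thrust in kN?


F = 1.45 * 23e6 * 0.051 = 1.7008e+06 N = 1700.8 kN

1700.8 kN


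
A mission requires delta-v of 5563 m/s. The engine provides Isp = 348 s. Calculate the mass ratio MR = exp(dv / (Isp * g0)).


Ve = 348 * 9.81 = 3413.88 m/s
MR = exp(5563 / 3413.88) = 5.101

5.101


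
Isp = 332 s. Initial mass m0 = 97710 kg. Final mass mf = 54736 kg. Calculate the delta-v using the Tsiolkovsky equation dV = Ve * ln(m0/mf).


Ve = 332 * 9.81 = 3256.92 m/s
dV = 3256.92 * ln(97710/54736) = 1887 m/s

1887 m/s


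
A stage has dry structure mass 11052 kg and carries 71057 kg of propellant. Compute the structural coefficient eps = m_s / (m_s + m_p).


eps = 11052 / (11052 + 71057) = 0.1346

0.1346


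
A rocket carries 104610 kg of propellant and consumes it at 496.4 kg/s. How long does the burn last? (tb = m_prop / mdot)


tb = 104610 / 496.4 = 210.7 s

210.7 s


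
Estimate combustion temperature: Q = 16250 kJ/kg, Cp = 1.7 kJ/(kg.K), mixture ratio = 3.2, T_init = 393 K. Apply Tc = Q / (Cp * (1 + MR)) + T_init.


Tc = 16250 / (1.7 * (1 + 3.2)) + 393 = 2669 K

2669 K


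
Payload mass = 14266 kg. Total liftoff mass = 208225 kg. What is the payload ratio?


PR = 14266 / 208225 = 0.0685

0.0685


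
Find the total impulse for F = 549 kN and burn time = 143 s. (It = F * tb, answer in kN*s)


It = 549 * 143 = 78507 kN*s

78507 kN*s


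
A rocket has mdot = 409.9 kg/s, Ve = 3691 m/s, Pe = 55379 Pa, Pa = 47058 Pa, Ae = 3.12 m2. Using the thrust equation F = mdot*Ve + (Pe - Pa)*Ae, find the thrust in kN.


F = 409.9 * 3691 + (55379 - 47058) * 3.12 = 1.5389e+06 N = 1538.9 kN

1538.9 kN


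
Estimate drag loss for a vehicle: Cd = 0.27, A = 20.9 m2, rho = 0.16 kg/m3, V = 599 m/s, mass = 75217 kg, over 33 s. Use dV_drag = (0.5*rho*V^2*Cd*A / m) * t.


D = 0.5 * 0.16 * 599^2 * 0.27 * 20.9 = 161977.12 N
a = 161977.12 / 75217 = 2.1535 m/s2
dV = 2.1535 * 33 = 71.1 m/s

71.1 m/s


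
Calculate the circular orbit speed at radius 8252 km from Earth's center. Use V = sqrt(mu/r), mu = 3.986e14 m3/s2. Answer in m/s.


V = sqrt(3.986e14 / 8252000) = 6950 m/s

6950 m/s


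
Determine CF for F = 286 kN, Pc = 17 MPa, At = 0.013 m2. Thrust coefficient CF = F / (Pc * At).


CF = 286000 / (17e6 * 0.013) = 1.29

1.29


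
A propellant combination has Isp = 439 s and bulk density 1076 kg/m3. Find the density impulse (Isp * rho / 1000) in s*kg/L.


rho*Isp = 439 * 1076 / 1000 = 472 s*kg/L

472 s*kg/L


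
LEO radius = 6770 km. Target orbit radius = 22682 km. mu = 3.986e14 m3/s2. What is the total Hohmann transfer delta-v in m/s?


V1 = sqrt(mu/r1) = 7673.16 m/s
dV1 = V1*(sqrt(2*r2/(r1+r2)) - 1) = 1849.81 m/s
V2 = sqrt(mu/r2) = 4192.06 m/s
dV2 = V2*(1 - sqrt(2*r1/(r1+r2))) = 1349.7 m/s
Total dV = 3200 m/s

3200 m/s


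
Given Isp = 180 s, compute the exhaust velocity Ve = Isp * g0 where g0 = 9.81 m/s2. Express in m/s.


Ve = Isp * g0 = 180 * 9.81 = 1765.8 m/s

1765.8 m/s


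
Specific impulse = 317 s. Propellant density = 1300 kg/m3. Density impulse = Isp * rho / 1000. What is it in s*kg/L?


rho*Isp = 317 * 1300 / 1000 = 412 s*kg/L

412 s*kg/L


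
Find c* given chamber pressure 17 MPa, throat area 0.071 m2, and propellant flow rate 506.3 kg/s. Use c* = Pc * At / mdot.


c* = 17e6 * 0.071 / 506.3 = 2384 m/s

2384 m/s


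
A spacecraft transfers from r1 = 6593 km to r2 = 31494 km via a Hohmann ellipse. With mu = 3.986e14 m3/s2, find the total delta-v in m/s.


V1 = sqrt(mu/r1) = 7775.48 m/s
dV1 = V1*(sqrt(2*r2/(r1+r2)) - 1) = 2223.78 m/s
V2 = sqrt(mu/r2) = 3557.58 m/s
dV2 = V2*(1 - sqrt(2*r1/(r1+r2))) = 1464.32 m/s
Total dV = 3688 m/s

3688 m/s


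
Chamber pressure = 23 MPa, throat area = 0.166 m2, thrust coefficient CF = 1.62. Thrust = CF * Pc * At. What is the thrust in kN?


F = 1.62 * 23e6 * 0.166 = 6.1852e+06 N = 6185.2 kN

6185.2 kN


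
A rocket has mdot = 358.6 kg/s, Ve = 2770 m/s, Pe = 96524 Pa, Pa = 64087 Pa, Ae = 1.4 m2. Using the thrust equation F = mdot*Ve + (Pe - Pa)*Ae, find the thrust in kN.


F = 358.6 * 2770 + (96524 - 64087) * 1.4 = 1.0387e+06 N = 1038.7 kN

1038.7 kN


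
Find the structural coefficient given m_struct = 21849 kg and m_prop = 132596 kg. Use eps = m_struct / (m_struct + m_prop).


eps = 21849 / (21849 + 132596) = 0.1415

0.1415


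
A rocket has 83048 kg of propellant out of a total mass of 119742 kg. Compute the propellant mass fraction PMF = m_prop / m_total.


PMF = 83048 / 119742 = 0.694

0.694


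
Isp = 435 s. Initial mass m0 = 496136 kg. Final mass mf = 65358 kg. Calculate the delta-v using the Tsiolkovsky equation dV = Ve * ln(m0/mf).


Ve = 435 * 9.81 = 4267.35 m/s
dV = 4267.35 * ln(496136/65358) = 8650 m/s

8650 m/s


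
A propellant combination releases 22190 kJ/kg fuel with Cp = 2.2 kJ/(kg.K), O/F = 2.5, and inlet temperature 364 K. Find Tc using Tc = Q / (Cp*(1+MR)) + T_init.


Tc = 22190 / (2.2 * (1 + 2.5)) + 364 = 3246 K

3246 K


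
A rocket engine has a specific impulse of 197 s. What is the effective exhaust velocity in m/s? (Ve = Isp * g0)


Ve = Isp * g0 = 197 * 9.81 = 1932.6 m/s

1932.6 m/s


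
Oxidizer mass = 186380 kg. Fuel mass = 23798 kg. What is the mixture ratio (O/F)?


MR = 186380 / 23798 = 7.83

7.83


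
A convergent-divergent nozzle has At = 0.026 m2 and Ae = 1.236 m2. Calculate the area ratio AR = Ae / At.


AR = 1.236 / 0.026 = 47.5

47.5


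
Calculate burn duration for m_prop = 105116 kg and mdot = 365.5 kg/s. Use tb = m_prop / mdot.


tb = 105116 / 365.5 = 287.6 s

287.6 s


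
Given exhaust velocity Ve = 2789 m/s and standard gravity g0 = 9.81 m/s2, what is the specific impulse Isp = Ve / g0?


Isp = Ve / g0 = 2789 / 9.81 = 284.3 s

284.3 s


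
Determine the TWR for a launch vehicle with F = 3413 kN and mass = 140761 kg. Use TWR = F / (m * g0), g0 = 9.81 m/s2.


TWR = 3413000 / (140761 * 9.81) = 2.47

2.47


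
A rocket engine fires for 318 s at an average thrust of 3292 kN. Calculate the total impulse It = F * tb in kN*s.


It = 3292 * 318 = 1046856 kN*s

1046856 kN*s


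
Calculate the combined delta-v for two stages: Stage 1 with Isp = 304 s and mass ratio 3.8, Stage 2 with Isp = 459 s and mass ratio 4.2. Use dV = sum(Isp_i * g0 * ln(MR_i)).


dV1 = 304 * 9.81 * ln(3.8) = 3981.3 m/s
dV2 = 459 * 9.81 * ln(4.2) = 6461.9 m/s
Total dV = 3981.3 + 6461.9 = 10443.2 m/s ~ 10443 m/s

10443 m/s


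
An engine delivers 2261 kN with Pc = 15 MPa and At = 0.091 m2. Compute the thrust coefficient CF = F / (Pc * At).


CF = 2261000 / (15e6 * 0.091) = 1.66

1.66


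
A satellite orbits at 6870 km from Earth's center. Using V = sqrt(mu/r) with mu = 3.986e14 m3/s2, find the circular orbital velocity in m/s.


V = sqrt(3.986e14 / 6870000) = 7617 m/s

7617 m/s


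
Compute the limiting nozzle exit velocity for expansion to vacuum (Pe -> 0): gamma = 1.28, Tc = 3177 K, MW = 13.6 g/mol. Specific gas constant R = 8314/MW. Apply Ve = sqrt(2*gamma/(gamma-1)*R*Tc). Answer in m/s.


R = 8314 / 13.6 = 611.32 J/(kg.K)
Ve = sqrt(2 * 1.28 / (1.28 - 1) * 611.32 * 3177) = 4214 m/s

4214 m/s


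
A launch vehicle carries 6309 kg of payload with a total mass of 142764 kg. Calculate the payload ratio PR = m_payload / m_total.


PR = 6309 / 142764 = 0.0442

0.0442


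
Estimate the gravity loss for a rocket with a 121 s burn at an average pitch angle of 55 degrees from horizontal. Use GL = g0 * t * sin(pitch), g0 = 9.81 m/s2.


GL = 9.81 * 121 * sin(55 deg) = 972 m/s

972 m/s


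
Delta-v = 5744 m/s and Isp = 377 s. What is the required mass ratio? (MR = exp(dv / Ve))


Ve = 377 * 9.81 = 3698.37 m/s
MR = exp(5744 / 3698.37) = 4.726

4.726


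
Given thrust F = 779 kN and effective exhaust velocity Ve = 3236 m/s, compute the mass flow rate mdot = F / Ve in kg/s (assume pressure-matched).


mdot = F / Ve = 779000 / 3236 = 240.7 kg/s

240.7 kg/s


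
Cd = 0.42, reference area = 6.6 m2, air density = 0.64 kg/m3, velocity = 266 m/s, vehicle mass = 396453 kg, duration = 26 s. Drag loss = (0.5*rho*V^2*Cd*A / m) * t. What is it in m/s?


D = 0.5 * 0.64 * 266^2 * 0.42 * 6.6 = 62763.4 N
a = 62763.4 / 396453 = 0.1583 m/s2
dV = 0.1583 * 26 = 4.1 m/s

4.1 m/s


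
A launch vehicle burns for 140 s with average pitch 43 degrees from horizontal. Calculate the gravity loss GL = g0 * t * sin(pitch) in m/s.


GL = 9.81 * 140 * sin(43 deg) = 937 m/s

937 m/s


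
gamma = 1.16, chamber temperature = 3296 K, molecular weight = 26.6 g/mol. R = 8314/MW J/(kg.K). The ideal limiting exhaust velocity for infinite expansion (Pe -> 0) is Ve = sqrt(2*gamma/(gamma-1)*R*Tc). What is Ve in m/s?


R = 8314 / 26.6 = 312.56 J/(kg.K)
Ve = sqrt(2 * 1.16 / (1.16 - 1) * 312.56 * 3296) = 3865 m/s

3865 m/s


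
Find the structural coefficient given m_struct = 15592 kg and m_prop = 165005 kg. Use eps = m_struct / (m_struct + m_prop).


eps = 15592 / (15592 + 165005) = 0.0863

0.0863


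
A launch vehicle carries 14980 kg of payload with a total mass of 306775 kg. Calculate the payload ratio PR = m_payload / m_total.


PR = 14980 / 306775 = 0.0488

0.0488


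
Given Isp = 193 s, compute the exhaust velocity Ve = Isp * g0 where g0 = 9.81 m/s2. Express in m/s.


Ve = Isp * g0 = 193 * 9.81 = 1893.3 m/s

1893.3 m/s


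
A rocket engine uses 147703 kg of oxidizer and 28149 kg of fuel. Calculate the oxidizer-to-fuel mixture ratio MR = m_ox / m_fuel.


MR = 147703 / 28149 = 5.25

5.25


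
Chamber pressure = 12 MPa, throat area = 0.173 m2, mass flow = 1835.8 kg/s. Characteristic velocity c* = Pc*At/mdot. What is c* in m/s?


c* = 12e6 * 0.173 / 1835.8 = 1131 m/s

1131 m/s


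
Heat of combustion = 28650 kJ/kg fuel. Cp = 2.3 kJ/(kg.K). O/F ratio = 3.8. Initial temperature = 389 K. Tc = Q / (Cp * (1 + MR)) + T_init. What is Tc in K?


Tc = 28650 / (2.3 * (1 + 3.8)) + 389 = 2984 K

2984 K


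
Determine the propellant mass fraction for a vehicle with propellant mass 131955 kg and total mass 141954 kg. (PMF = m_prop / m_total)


PMF = 131955 / 141954 = 0.93

0.93


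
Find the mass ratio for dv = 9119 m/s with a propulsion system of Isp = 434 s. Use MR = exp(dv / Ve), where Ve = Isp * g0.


Ve = 434 * 9.81 = 4257.54 m/s
MR = exp(9119 / 4257.54) = 8.515

8.515


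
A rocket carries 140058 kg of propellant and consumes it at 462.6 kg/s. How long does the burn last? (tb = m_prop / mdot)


tb = 140058 / 462.6 = 302.8 s

302.8 s


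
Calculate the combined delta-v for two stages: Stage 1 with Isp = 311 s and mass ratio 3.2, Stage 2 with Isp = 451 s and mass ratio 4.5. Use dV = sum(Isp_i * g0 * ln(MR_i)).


dV1 = 311 * 9.81 * ln(3.2) = 3548.7 m/s
dV2 = 451 * 9.81 * ln(4.5) = 6654.5 m/s
Total dV = 3548.7 + 6654.5 = 10203.2 m/s ~ 10203 m/s

10203 m/s


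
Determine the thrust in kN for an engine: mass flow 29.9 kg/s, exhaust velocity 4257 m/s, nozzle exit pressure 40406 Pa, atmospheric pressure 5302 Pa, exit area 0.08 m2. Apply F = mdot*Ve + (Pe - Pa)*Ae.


F = 29.9 * 4257 + (40406 - 5302) * 0.08 = 130093.0 N = 130.1 kN

130.1 kN


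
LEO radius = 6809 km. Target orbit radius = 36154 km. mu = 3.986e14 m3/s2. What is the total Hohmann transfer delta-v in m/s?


V1 = sqrt(mu/r1) = 7651.15 m/s
dV1 = V1*(sqrt(2*r2/(r1+r2)) - 1) = 2274.81 m/s
V2 = sqrt(mu/r2) = 3320.4 m/s
dV2 = V2*(1 - sqrt(2*r1/(r1+r2))) = 1451.01 m/s
Total dV = 3726 m/s

3726 m/s


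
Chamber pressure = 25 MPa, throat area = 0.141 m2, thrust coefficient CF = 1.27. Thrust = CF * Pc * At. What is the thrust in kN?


F = 1.27 * 25e6 * 0.141 = 4.4768e+06 N = 4476.8 kN

4476.8 kN


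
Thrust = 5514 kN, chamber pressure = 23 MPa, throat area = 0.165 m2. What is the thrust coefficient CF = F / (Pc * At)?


CF = 5514000 / (23e6 * 0.165) = 1.45

1.45


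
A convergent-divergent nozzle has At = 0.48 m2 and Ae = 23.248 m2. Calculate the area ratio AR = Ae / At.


AR = 23.248 / 0.48 = 48.4

48.4


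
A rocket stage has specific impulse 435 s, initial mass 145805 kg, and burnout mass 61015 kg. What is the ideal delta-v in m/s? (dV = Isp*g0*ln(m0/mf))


Ve = 435 * 9.81 = 4267.35 m/s
dV = 4267.35 * ln(145805/61015) = 3718 m/s

3718 m/s


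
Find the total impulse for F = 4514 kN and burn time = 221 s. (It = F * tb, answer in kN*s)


It = 4514 * 221 = 997594 kN*s

997594 kN*s


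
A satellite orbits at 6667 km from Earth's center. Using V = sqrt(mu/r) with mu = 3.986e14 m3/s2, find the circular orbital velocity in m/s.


V = sqrt(3.986e14 / 6667000) = 7732 m/s

7732 m/s


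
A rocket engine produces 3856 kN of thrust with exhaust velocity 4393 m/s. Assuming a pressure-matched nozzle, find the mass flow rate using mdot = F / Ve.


mdot = F / Ve = 3856000 / 4393 = 877.8 kg/s

877.8 kg/s


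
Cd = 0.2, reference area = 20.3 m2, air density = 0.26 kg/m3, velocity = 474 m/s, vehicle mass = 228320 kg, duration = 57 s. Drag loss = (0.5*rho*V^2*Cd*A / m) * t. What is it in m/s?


D = 0.5 * 0.26 * 474^2 * 0.2 * 20.3 = 118583.99 N
a = 118583.99 / 228320 = 0.5194 m/s2
dV = 0.5194 * 57 = 29.6 m/s

29.6 m/s


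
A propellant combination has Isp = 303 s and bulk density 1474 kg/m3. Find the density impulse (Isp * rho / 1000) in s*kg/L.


rho*Isp = 303 * 1474 / 1000 = 447 s*kg/L

447 s*kg/L


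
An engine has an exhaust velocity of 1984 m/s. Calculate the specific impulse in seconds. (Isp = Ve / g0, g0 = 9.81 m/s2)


Isp = Ve / g0 = 1984 / 9.81 = 202.2 s

202.2 s


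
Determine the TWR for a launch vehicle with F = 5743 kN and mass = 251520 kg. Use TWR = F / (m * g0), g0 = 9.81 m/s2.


TWR = 5743000 / (251520 * 9.81) = 2.33

2.33


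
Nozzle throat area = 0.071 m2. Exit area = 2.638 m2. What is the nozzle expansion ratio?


AR = 2.638 / 0.071 = 37.2

37.2


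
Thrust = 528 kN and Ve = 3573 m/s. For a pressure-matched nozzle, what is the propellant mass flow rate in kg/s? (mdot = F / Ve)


mdot = F / Ve = 528000 / 3573 = 147.8 kg/s

147.8 kg/s


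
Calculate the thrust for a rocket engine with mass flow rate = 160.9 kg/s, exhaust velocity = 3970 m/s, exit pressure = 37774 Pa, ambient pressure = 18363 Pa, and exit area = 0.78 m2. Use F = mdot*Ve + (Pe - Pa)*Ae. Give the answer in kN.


F = 160.9 * 3970 + (37774 - 18363) * 0.78 = 653914.0 N = 653.9 kN

653.9 kN
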